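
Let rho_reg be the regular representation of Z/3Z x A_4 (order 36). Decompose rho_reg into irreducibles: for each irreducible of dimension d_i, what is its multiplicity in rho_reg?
Each irreducible V_i of dimension d_i appears with multiplicity d_i, i.e. rho_reg = (direct sum over all irreducibles V_i) d_i V_i. The irreducible dimensions for Z/3Z x A_4 are 1, 1, 1, 1, 1, 1, 1, 1, 1, 3, 3, 3: 9 irreducibles of dimension 1, each with multiplicity 1; 3 irreducibles of dimension 3, each with multiplicity 3. Total dimension 9*1*1 + 3*3*3 = 36 = |G|.

Why: General theorem: in the regular representation of a finite group G, each irreducible appears with multiplicity equal to its dimension. Check: dim(rho_reg) = sum d_i^2 = 1 + 1 + 1 + 1 + 1 + 1 + 1 + 1 + 1 + 9 + 9 + 9 = 36 = |G|.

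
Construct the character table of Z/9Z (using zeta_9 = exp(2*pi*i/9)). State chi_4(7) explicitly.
Character table of Z/9Z (irreps indexed chi_0,...,chi_8 with chi_k(m) = zeta_9^(k*m), zeta_9 = exp(2*pi*i/9)):
  irrep \ class  {0} (size 1)  {1} (size 1)    {2} (size 1)    {3} (size 1)    {4} (size 1)    {5} (size 1)    {6} (size 1)    {7} (size 1)    {8} (size 1)  
  chi_0          1             1               1               1               1               1               1               1               1             
  chi_1          1             exp(2*I*pi/9)   exp(4*I*pi/9)   exp(2*I*pi/3)   exp(8*I*pi/9)   exp(-8*I*pi/9)  exp(-2*I*pi/3)  exp(-4*I*pi/9)  exp(-2*I*pi/9)
  chi_2          1             exp(4*I*pi/9)   exp(8*I*pi/9)   exp(-2*I*pi/3)  exp(-2*I*pi/9)  exp(2*I*pi/9)   exp(2*I*pi/3)   exp(-8*I*pi/9)  exp(-4*I*pi/9)
  chi_3          1             exp(2*I*pi/3)   exp(-2*I*pi/3)  1               exp(2*I*pi/3)   exp(-2*I*pi/3)  1               exp(2*I*pi/3)   exp(-2*I*pi/3)
  chi_4          1             exp(8*I*pi/9)   exp(-2*I*pi/9)  exp(2*I*pi/3)   exp(-4*I*pi/9)  exp(4*I*pi/9)   exp(-2*I*pi/3)  exp(2*I*pi/9)   exp(-8*I*pi/9)
  chi_5          1             exp(-8*I*pi/9)  exp(2*I*pi/9)   exp(-2*I*pi/3)  exp(4*I*pi/9)   exp(-4*I*pi/9)  exp(2*I*pi/3)   exp(-2*I*pi/9)  exp(8*I*pi/9) 
  chi_6          1             exp(-2*I*pi/3)  exp(2*I*pi/3)   1               exp(-2*I*pi/3)  exp(2*I*pi/3)   1               exp(-2*I*pi/3)  exp(2*I*pi/3) 
  chi_7          1             exp(-4*I*pi/9)  exp(-8*I*pi/9)  exp(2*I*pi/3)   exp(2*I*pi/9)   exp(-2*I*pi/9)  exp(-2*I*pi/3)  exp(8*I*pi/9)   exp(4*I*pi/9) 
  chi_8          1             exp(-2*I*pi/9)  exp(-4*I*pi/9)  exp(-2*I*pi/3)  exp(-8*I*pi/9)  exp(8*I*pi/9)   exp(2*I*pi/3)   exp(4*I*pi/9)   exp(2*I*pi/9) 

Spot check: chi_4(7) = zeta_9^(4*7) = zeta_9^28 = exp(2*I*pi/9).

Argument: Z/9Z is abelian, so all 9 irreducible complex representations are 1-dimensional. They are given by chi_k(m) = zeta_9^(k*m) for k = 0,...,8. Row orthogonality: sum_m chi_k(m) conj(chi_l(m)) = 9 * [k = l].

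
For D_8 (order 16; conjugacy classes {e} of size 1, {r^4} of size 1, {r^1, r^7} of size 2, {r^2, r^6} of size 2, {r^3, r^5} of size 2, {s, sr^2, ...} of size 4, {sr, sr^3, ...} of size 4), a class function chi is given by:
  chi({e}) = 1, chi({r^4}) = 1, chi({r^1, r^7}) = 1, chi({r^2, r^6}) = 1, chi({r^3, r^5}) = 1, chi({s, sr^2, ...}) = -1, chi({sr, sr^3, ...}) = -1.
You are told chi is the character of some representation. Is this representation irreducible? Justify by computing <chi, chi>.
Irreducible: <chi, chi> = 1.

Explanation: <chi, chi> = (1/|G|) sum_C |C| * |chi(C)|^2 = (1/16)[1*|1|^2 + 1*|1|^2 + 2*|1|^2 + 2*|1|^2 + 2*|1|^2 + 4*|-1|^2 + 4*|-1|^2]
  = (1/16)[(1) + (1) + (2) + (2) + (2) + (4) + (4)] = 16/16 = 1.
A character is irreducible iff <chi, chi> = 1, so this representation is irreducible.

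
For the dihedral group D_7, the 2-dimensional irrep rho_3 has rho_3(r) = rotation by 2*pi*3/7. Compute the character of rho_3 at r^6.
chi_{rho_3}(r^6) = 2*cos(2*pi*3*6/7) = -2*cos(pi/7)

Solution. rho_3(r^6) is rotation by angle 2*pi*3*6/7, whose trace is 2*cos(2*pi*3*6/7) = -2*cos(pi/7).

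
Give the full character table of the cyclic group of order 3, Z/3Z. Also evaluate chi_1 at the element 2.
Character table of Z/3Z (irreps indexed chi_0,...,chi_2 with chi_k(m) = zeta_3^(k*m), zeta_3 = exp(2*pi*i/3)):
  irrep \ class  {0} (size 1)  {1} (size 1)    {2} (size 1)  
  chi_0          1             1               1             
  chi_1          1             exp(2*I*pi/3)   exp(-2*I*pi/3)
  chi_2          1             exp(-2*I*pi/3)  exp(2*I*pi/3) 

Spot check: chi_1(2) = zeta_3^(1*2) = zeta_3^2 = exp(-2*I*pi/3).

Justification: Z/3Z is abelian, so all 3 irreducible complex representations are 1-dimensional. They are given by chi_k(m) = zeta_3^(k*m) for k = 0,...,2. Row orthogonality: sum_m chi_k(m) conj(chi_l(m)) = 3 * [k = l].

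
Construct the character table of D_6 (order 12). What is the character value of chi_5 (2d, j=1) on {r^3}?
Conjugacy classes: {e} of size 1, {r^3} of size 1, {r^1, r^5} of size 2, {r^2, r^4} of size 2, {s, sr^2, ...} of size 3, {sr, sr^3, ...} of size 3.
Character table:
  irrep \ class              {e} (size 1)  {r^3} (size 1)  {r^1, r^5} (size 2)  {r^2, r^4} (size 2)  {s, sr^2, ...} (size 3)  {sr, sr^3, ...} (size 3)
  chi_1 (triv)               1             1               1                    1                    1                        1                       
  chi_2 (sign: r->1, s->-1)  1             1               1                    1                    -1                       -1                      
  chi_3 (r->-1, s->1)        1             -1              -1                   1                    1                        -1                      
  chi_4 (r->-1, s->-1)       1             -1              -1                   1                    -1                       1                       
  chi_5 (2d, j=1)            2             -2              1                    -1                   0                        0                       
  chi_6 (2d, j=2)            2             2               -1                   -1                   0                        0                       

Spot check: chi_5 (2d, j=1) on {r^3} = -2.

Proof sketch: D_6 has order 2*6 = 12 with 6 conjugacy classes, hence 6 irreducibles. Sum of squared dims 1 + 1 + 1 + 1 + 4 + 4 = 12 = |G|. Linear characters come from the abelianisation; the 2-dimensional irreps have character r^k -> 2*cos(2*pi*j*k/6), reflections -> 0.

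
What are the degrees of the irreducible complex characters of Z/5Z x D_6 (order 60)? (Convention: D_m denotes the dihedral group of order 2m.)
Dimensions: 1, 1, 1, 1, 1, 1, 1, 1, 1, 1, 1, 1, 1, 1, 1, 1, 1, 1, 1, 1, 2, 2, 2, 2, 2, 2, 2, 2, 2, 2

Reasoning: There are 30 irreducibles (= number of conjugacy classes). Their dimensions d_i satisfy sum d_i^2 = |G| = 60: 1 + 1 + 1 + 1 + 1 + 1 + 1 + 1 + 1 + 1 + 1 + 1 + 1 + 1 + 1 + 1 + 1 + 1 + 1 + 1 + 4 + 4 + 4 + 4 + 4 + 4 + 4 + 4 + 4 + 4 = 60. (For the product with Z/5Z: each of the 5 1-dim characters of Z/5Z tensors with each irrep of D_6, giving 5 copies of each D_6-dimension.)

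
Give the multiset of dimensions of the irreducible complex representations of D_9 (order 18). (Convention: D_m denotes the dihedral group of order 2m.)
Dimensions: 1, 1, 2, 2, 2, 2

Explanation: There are 6 irreducibles (= number of conjugacy classes). Their dimensions d_i satisfy sum d_i^2 = |G| = 18: 1 + 1 + 4 + 4 + 4 + 4 = 18.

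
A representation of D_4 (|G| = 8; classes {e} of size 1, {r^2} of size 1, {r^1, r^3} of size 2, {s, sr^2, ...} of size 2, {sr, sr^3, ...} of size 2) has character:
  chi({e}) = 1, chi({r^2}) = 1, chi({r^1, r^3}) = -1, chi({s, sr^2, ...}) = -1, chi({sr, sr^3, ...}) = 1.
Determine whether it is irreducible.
Irreducible: <chi, chi> = 1.

Working: <chi, chi> = (1/|G|) sum_C |C| * |chi(C)|^2 = (1/8)[1*|1|^2 + 1*|1|^2 + 2*|-1|^2 + 2*|-1|^2 + 2*|1|^2]
  = (1/8)[(1) + (1) + (2) + (2) + (2)] = 8/8 = 1.
A character is irreducible iff <chi, chi> = 1, so this representation is irreducible.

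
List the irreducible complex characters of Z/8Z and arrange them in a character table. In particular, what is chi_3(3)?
Character table of Z/8Z (irreps indexed chi_0,...,chi_7 with chi_k(m) = zeta_8^(k*m), zeta_8 = exp(2*pi*i/8)):
  irrep \ class  {0} (size 1)  {1} (size 1)    {2} (size 1)  {3} (size 1)    {4} (size 1)  {5} (size 1)    {6} (size 1)  {7} (size 1)  
  chi_0          1             1               1             1               1             1               1             1             
  chi_1          1             exp(I*pi/4)     I             exp(3*I*pi/4)   -1            exp(-3*I*pi/4)  -I            exp(-I*pi/4)  
  chi_2          1             I               -1            -I              1             I               -1            -I            
  chi_3          1             exp(3*I*pi/4)   -I            exp(I*pi/4)     -1            exp(-I*pi/4)    I             exp(-3*I*pi/4)
  chi_4          1             -1              1             -1              1             -1              1             -1            
  chi_5          1             exp(-3*I*pi/4)  I             exp(-I*pi/4)    -1            exp(I*pi/4)     -I            exp(3*I*pi/4) 
  chi_6          1             -I              -1            I               1             -I              -1            I             
  chi_7          1             exp(-I*pi/4)    -I            exp(-3*I*pi/4)  -1            exp(3*I*pi/4)   I             exp(I*pi/4)   

Spot check: chi_3(3) = zeta_8^(3*3) = zeta_8^9 = exp(I*pi/4).

Solution. Z/8Z is abelian, so all 8 irreducible complex representations are 1-dimensional. They are given by chi_k(m) = zeta_8^(k*m) for k = 0,...,7. Row orthogonality: sum_m chi_k(m) conj(chi_l(m)) = 8 * [k = l].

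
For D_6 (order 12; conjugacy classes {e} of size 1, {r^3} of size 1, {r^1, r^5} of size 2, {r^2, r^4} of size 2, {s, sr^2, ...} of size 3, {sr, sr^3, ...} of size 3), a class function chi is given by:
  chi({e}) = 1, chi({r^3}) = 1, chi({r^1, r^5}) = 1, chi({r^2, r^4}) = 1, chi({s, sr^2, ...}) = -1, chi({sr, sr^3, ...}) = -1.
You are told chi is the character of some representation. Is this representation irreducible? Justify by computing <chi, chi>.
Irreducible: <chi, chi> = 1.

Justification: <chi, chi> = (1/|G|) sum_C |C| * |chi(C)|^2 = (1/12)[1*|1|^2 + 1*|1|^2 + 2*|1|^2 + 2*|1|^2 + 3*|-1|^2 + 3*|-1|^2]
  = (1/12)[(1) + (1) + (2) + (2) + (3) + (3)] = 12/12 = 1.
A character is irreducible iff <chi, chi> = 1, so this representation is irreducible.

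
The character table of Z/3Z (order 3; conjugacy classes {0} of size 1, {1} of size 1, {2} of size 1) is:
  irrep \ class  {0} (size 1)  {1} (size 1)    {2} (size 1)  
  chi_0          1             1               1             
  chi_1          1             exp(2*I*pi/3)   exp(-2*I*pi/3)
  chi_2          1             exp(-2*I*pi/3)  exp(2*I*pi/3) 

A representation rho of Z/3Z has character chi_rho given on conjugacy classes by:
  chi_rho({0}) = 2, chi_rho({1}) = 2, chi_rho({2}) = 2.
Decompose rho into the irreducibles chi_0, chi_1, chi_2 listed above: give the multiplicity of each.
Multiplicities: chi_0: 2, chi_1: 0, chi_2: 0.

Derivation: Use <chi_rho, chi> = (1/|G|) sum_C |C| * chi_rho(C) * conj(chi(C)) with |G| = 3 for each irreducible chi in the table:
  <chi_rho, chi_0> = (1/3)[1*(2)*conj(1) + 1*(2)*conj(1) + 1*(2)*conj(1)]
      = (1/3)[(2) + (2) + (2)] = 6/3 = 2
  <chi_rho, chi_1> = (1/3)[1*(2)*conj(1) + 1*(2)*conj(exp(2*I*pi/3)) + 1*(2)*conj(exp(-2*I*pi/3))]
      = (1/3)[(2) + (2*exp(-2*I*pi/3)) + (2*exp(2*I*pi/3))] = 0/3 = 0
  <chi_rho, chi_2> = (1/3)[1*(2)*conj(1) + 1*(2)*conj(exp(-2*I*pi/3)) + 1*(2)*conj(exp(2*I*pi/3))]
      = (1/3)[(2) + (2*exp(2*I*pi/3)) + (2*exp(-2*I*pi/3))] = 0/3 = 0
(Exp terms are combined using exp(i*s)*conj(exp(i*t)) = exp(i*(s-t)), and sums of them are collapsed using the identity that for every m > 1 the m distinct m-th roots of unity sum to 0, e.g. 1 + exp(2*I*pi/3) + exp(-2*I*pi/3) = 0.)
Dimension check: dim(rho) = sum (mult * dim) = 2*1 + 0*1 + 0*1 = 2 = chi_rho(e) = 2.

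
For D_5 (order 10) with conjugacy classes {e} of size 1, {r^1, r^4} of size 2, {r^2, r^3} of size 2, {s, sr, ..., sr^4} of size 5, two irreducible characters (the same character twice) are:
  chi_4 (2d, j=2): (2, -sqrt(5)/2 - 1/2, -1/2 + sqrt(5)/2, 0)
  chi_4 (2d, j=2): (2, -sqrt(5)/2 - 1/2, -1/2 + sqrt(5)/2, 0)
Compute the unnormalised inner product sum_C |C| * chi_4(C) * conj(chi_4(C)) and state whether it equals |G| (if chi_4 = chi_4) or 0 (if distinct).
Sum = 10 = |G| = 10; so <chi_4, chi_4> = 1 (norm-1 confirms irreducibility).

Working: Compute term by term over conjugacy classes (|C| * chi_4(C) * conj(chi_4(C))):
  1*(2)*conj(2) + 2*(-sqrt(5)/2 - 1/2)*conj(-sqrt(5)/2 - 1/2) + 2*(-1/2 + sqrt(5)/2)*conj(-1/2 + sqrt(5)/2) + 5*(0)*conj(0)
  = (4) + (sqrt(5) + 3) + (3 - sqrt(5)) + (0)
  = 10.
Dividing by |G| = 10 gives 10/10 = 1, matching the row-orthogonality relation <chi_4, chi_4> = [chi_4 = chi_4].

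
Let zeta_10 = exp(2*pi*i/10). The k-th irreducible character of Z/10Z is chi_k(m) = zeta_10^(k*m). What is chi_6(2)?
chi_6(2) = zeta_10^12 = exp(2*I*pi/5)

Explanation: chi_6(2) = zeta_10^(6*2) = zeta_10^12. Since zeta_10^10 = 1, this equals zeta_10^2 = exp(2*pi*i*2/10) = exp(2*I*pi/5).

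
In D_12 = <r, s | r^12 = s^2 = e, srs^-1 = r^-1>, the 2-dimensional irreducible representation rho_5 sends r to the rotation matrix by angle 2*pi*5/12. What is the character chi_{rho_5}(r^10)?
chi_{rho_5}(r^10) = 2*cos(2*pi*5*10/12) = 1

Reasoning: rho_5(r^10) is rotation by angle 2*pi*5*10/12, whose trace is 2*cos(2*pi*5*10/12) = 1.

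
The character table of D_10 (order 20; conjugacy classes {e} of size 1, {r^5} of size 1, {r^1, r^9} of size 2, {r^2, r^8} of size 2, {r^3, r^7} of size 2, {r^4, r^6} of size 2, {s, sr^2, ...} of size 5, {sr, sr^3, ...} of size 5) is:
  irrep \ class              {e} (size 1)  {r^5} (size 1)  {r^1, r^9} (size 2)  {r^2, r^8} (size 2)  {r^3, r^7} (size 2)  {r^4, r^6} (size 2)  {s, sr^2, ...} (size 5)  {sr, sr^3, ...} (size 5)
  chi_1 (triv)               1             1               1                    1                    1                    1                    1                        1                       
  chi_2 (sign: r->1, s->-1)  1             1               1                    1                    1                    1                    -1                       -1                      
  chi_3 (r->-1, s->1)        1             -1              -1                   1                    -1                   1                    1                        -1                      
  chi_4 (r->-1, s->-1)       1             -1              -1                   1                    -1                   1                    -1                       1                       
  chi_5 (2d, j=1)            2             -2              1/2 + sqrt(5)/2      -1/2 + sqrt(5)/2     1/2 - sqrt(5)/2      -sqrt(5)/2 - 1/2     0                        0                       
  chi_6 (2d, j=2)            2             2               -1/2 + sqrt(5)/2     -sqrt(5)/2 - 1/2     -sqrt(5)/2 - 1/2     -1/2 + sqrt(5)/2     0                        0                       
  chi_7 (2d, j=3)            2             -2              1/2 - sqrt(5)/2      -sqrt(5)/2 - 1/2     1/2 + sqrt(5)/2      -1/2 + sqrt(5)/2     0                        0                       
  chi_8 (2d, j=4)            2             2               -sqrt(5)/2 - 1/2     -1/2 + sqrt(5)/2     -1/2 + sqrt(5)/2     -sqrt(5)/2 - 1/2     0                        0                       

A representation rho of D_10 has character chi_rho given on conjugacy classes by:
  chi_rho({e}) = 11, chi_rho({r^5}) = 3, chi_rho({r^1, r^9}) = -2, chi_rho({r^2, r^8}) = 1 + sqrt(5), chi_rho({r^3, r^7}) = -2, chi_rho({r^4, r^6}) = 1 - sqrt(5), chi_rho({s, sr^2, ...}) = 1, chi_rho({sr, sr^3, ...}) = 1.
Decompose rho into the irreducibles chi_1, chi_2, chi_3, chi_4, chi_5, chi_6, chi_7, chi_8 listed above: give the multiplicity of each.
Multiplicities: chi_1: 1, chi_2: 0, chi_3: 1, chi_4: 1, chi_5: 1, chi_6: 1, chi_7: 0, chi_8: 2.

Explanation: Use <chi_rho, chi> = (1/|G|) sum_C |C| * chi_rho(C) * conj(chi(C)) with |G| = 20 for each irreducible chi in the table:
  <chi_rho, chi_1> = (1/20)[1*(11)*conj(1) + 1*(3)*conj(1) + 2*(-2)*conj(1) + 2*(1 + sqrt(5))*conj(1) + 2*(-2)*conj(1) + 2*(1 - sqrt(5))*conj(1) + 5*(1)*conj(1) + 5*(1)*conj(1)]
      = (1/20)[(11) + (3) + (-4) + (2 + 2*sqrt(5)) + (-4) + (2 - 2*sqrt(5)) + (5) + (5)] = 20/20 = 1
  <chi_rho, chi_2> = (1/20)[1*(11)*conj(1) + 1*(3)*conj(1) + 2*(-2)*conj(1) + 2*(1 + sqrt(5))*conj(1) + 2*(-2)*conj(1) + 2*(1 - sqrt(5))*conj(1) + 5*(1)*conj(-1) + 5*(1)*conj(-1)]
      = (1/20)[(11) + (3) + (-4) + (2 + 2*sqrt(5)) + (-4) + (2 - 2*sqrt(5)) + (-5) + (-5)] = 0/20 = 0
  <chi_rho, chi_3> = (1/20)[1*(11)*conj(1) + 1*(3)*conj(-1) + 2*(-2)*conj(-1) + 2*(1 + sqrt(5))*conj(1) + 2*(-2)*conj(-1) + 2*(1 - sqrt(5))*conj(1) + 5*(1)*conj(1) + 5*(1)*conj(-1)]
      = (1/20)[(11) + (-3) + (4) + (2 + 2*sqrt(5)) + (4) + (2 - 2*sqrt(5)) + (5) + (-5)] = 20/20 = 1
  <chi_rho, chi_4> = (1/20)[1*(11)*conj(1) + 1*(3)*conj(-1) + 2*(-2)*conj(-1) + 2*(1 + sqrt(5))*conj(1) + 2*(-2)*conj(-1) + 2*(1 - sqrt(5))*conj(1) + 5*(1)*conj(-1) + 5*(1)*conj(1)]
      = (1/20)[(11) + (-3) + (4) + (2 + 2*sqrt(5)) + (4) + (2 - 2*sqrt(5)) + (-5) + (5)] = 20/20 = 1
  <chi_rho, chi_5> = (1/20)[1*(11)*conj(2) + 1*(3)*conj(-2) + 2*(-2)*conj(1/2 + sqrt(5)/2) + 2*(1 + sqrt(5))*conj(-1/2 + sqrt(5)/2) + 2*(-2)*conj(1/2 - sqrt(5)/2) + 2*(1 - sqrt(5))*conj(-sqrt(5)/2 - 1/2) + 5*(1)*conj(0) + 5*(1)*conj(0)]
      = (1/20)[(22) + (-6) + (-2*sqrt(5) - 2) + (4) + (-2 + 2*sqrt(5)) + (4) + (0) + (0)] = 20/20 = 1
  <chi_rho, chi_6> = (1/20)[1*(11)*conj(2) + 1*(3)*conj(2) + 2*(-2)*conj(-1/2 + sqrt(5)/2) + 2*(1 + sqrt(5))*conj(-sqrt(5)/2 - 1/2) + 2*(-2)*conj(-sqrt(5)/2 - 1/2) + 2*(1 - sqrt(5))*conj(-1/2 + sqrt(5)/2) + 5*(1)*conj(0) + 5*(1)*conj(0)]
      = (1/20)[(22) + (6) + (2 - 2*sqrt(5)) + (-6 - 2*sqrt(5)) + (2 + 2*sqrt(5)) + (-6 + 2*sqrt(5)) + (0) + (0)] = 20/20 = 1
  <chi_rho, chi_7> = (1/20)[1*(11)*conj(2) + 1*(3)*conj(-2) + 2*(-2)*conj(1/2 - sqrt(5)/2) + 2*(1 + sqrt(5))*conj(-sqrt(5)/2 - 1/2) + 2*(-2)*conj(1/2 + sqrt(5)/2) + 2*(1 - sqrt(5))*conj(-1/2 + sqrt(5)/2) + 5*(1)*conj(0) + 5*(1)*conj(0)]
      = (1/20)[(22) + (-6) + (-2 + 2*sqrt(5)) + (-6 - 2*sqrt(5)) + (-2*sqrt(5) - 2) + (-6 + 2*sqrt(5)) + (0) + (0)] = 0/20 = 0
  <chi_rho, chi_8> = (1/20)[1*(11)*conj(2) + 1*(3)*conj(2) + 2*(-2)*conj(-sqrt(5)/2 - 1/2) + 2*(1 + sqrt(5))*conj(-1/2 + sqrt(5)/2) + 2*(-2)*conj(-1/2 + sqrt(5)/2) + 2*(1 - sqrt(5))*conj(-sqrt(5)/2 - 1/2) + 5*(1)*conj(0) + 5*(1)*conj(0)]
      = (1/20)[(22) + (6) + (2 + 2*sqrt(5)) + (4) + (2 - 2*sqrt(5)) + (4) + (0) + (0)] = 40/20 = 2
Dimension check: dim(rho) = sum (mult * dim) = 1*1 + 0*1 + 1*1 + 1*1 + 1*2 + 1*2 + 0*2 + 2*2 = 11 = chi_rho(e) = 11.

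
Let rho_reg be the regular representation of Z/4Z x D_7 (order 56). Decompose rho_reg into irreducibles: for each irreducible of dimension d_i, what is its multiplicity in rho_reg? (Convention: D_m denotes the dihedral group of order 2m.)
Each irreducible V_i of dimension d_i appears with multiplicity d_i, i.e. rho_reg = (direct sum over all irreducibles V_i) d_i V_i. The irreducible dimensions for Z/4Z x D_7 are 1, 1, 1, 1, 1, 1, 1, 1, 2, 2, 2, 2, 2, 2, 2, 2, 2, 2, 2, 2: 8 irreducibles of dimension 1, each with multiplicity 1; 12 irreducibles of dimension 2, each with multiplicity 2. Total dimension 8*1*1 + 12*2*2 = 56 = |G|.

Details: General theorem: in the regular representation of a finite group G, each irreducible appears with multiplicity equal to its dimension. Check: dim(rho_reg) = sum d_i^2 = 1 + 1 + 1 + 1 + 1 + 1 + 1 + 1 + 4 + 4 + 4 + 4 + 4 + 4 + 4 + 4 + 4 + 4 + 4 + 4 = 56 = |G|.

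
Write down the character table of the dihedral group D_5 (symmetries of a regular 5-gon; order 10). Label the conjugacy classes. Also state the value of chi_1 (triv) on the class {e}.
Conjugacy classes: {e} of size 1, {r^1, r^4} of size 2, {r^2, r^3} of size 2, {s, sr, ..., sr^4} of size 5.
Character table:
  irrep \ class              {e} (size 1)  {r^1, r^4} (size 2)  {r^2, r^3} (size 2)  {s, sr, ..., sr^4} (size 5)
  chi_1 (triv)               1             1                    1                    1                          
  chi_2 (sign: r->1, s->-1)  1             1                    1                    -1                         
  chi_3 (2d, j=1)            2             -1/2 + sqrt(5)/2     -sqrt(5)/2 - 1/2     0                          
  chi_4 (2d, j=2)            2             -sqrt(5)/2 - 1/2     -1/2 + sqrt(5)/2     0                          

Spot check: chi_1 (triv) on {e} = 1.

Proof sketch: D_5 has order 2*5 = 10 with 4 conjugacy classes, hence 4 irreducibles. Sum of squared dims 1 + 1 + 4 + 4 = 10 = |G|. Linear characters come from the abelianisation; the 2-dimensional irreps have character r^k -> 2*cos(2*pi*j*k/5), reflections -> 0.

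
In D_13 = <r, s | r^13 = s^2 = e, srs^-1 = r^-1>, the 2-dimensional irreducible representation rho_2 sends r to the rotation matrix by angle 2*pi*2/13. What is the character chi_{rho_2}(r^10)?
chi_{rho_2}(r^10) = 2*cos(2*pi*2*10/13) = -2*cos(pi/13)

Argument: rho_2(r^10) is rotation by angle 2*pi*2*10/13, whose trace is 2*cos(2*pi*2*10/13) = -2*cos(pi/13).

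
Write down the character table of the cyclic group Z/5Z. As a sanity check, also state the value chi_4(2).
Character table of Z/5Z (irreps indexed chi_0,...,chi_4 with chi_k(m) = zeta_5^(k*m), zeta_5 = exp(2*pi*i/5)):
  irrep \ class  {0} (size 1)  {1} (size 1)    {2} (size 1)    {3} (size 1)    {4} (size 1)  
  chi_0          1             1               1               1               1             
  chi_1          1             exp(2*I*pi/5)   exp(4*I*pi/5)   exp(-4*I*pi/5)  exp(-2*I*pi/5)
  chi_2          1             exp(4*I*pi/5)   exp(-2*I*pi/5)  exp(2*I*pi/5)   exp(-4*I*pi/5)
  chi_3          1             exp(-4*I*pi/5)  exp(2*I*pi/5)   exp(-2*I*pi/5)  exp(4*I*pi/5) 
  chi_4          1             exp(-2*I*pi/5)  exp(-4*I*pi/5)  exp(4*I*pi/5)   exp(2*I*pi/5) 

Spot check: chi_4(2) = zeta_5^(4*2) = zeta_5^8 = exp(-4*I*pi/5).

Justification: Z/5Z is abelian, so all 5 irreducible complex representations are 1-dimensional. They are given by chi_k(m) = zeta_5^(k*m) for k = 0,...,4. Row orthogonality: sum_m chi_k(m) conj(chi_l(m)) = 5 * [k = l].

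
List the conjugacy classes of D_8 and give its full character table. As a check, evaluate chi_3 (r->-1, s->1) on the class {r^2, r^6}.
Conjugacy classes: {e} of size 1, {r^4} of size 1, {r^1, r^7} of size 2, {r^2, r^6} of size 2, {r^3, r^5} of size 2, {s, sr^2, ...} of size 4, {sr, sr^3, ...} of size 4.
Character table:
  irrep \ class              {e} (size 1)  {r^4} (size 1)  {r^1, r^7} (size 2)  {r^2, r^6} (size 2)  {r^3, r^5} (size 2)  {s, sr^2, ...} (size 4)  {sr, sr^3, ...} (size 4)
  chi_1 (triv)               1             1               1                    1                    1                    1                        1                       
  chi_2 (sign: r->1, s->-1)  1             1               1                    1                    1                    -1                       -1                      
  chi_3 (r->-1, s->1)        1             1               -1                   1                    -1                   1                        -1                      
  chi_4 (r->-1, s->-1)       1             1               -1                   1                    -1                   -1                       1                       
  chi_5 (2d, j=1)            2             -2              sqrt(2)              0                    -sqrt(2)             0                        0                       
  chi_6 (2d, j=2)            2             2               0                    -2                   0                    0                        0                       
  chi_7 (2d, j=3)            2             -2              -sqrt(2)             0                    sqrt(2)              0                        0                       

Spot check: chi_3 (r->-1, s->1) on {r^2, r^6} = 1.

Explanation: D_8 has order 2*8 = 16 with 7 conjugacy classes, hence 7 irreducibles. Sum of squared dims 1 + 1 + 1 + 1 + 4 + 4 + 4 = 16 = |G|. Linear characters come from the abelianisation; the 2-dimensional irreps have character r^k -> 2*cos(2*pi*j*k/8), reflections -> 0.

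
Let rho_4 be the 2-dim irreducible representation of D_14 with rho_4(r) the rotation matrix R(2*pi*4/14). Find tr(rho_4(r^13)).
chi_{rho_4}(r^13) = 2*cos(2*pi*4*13/14) = -2*cos(3*pi/7)

Why: rho_4(r^13) is rotation by angle 2*pi*4*13/14, whose trace is 2*cos(2*pi*4*13/14) = -2*cos(3*pi/7).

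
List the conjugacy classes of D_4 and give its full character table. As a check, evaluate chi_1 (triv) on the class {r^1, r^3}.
Conjugacy classes: {e} of size 1, {r^2} of size 1, {r^1, r^3} of size 2, {s, sr^2, ...} of size 2, {sr, sr^3, ...} of size 2.
Character table:
  irrep \ class              {e} (size 1)  {r^2} (size 1)  {r^1, r^3} (size 2)  {s, sr^2, ...} (size 2)  {sr, sr^3, ...} (size 2)
  chi_1 (triv)               1             1               1                    1                        1                       
  chi_2 (sign: r->1, s->-1)  1             1               1                    -1                       -1                      
  chi_3 (r->-1, s->1)        1             1               -1                   1                        -1                      
  chi_4 (r->-1, s->-1)       1             1               -1                   -1                       1                       
  chi_5 (2d, j=1)            2             -2              0                    0                        0                       

Spot check: chi_1 (triv) on {r^1, r^3} = 1.

Explanation: D_4 has order 2*4 = 8 with 5 conjugacy classes, hence 5 irreducibles. Sum of squared dims 1 + 1 + 1 + 1 + 4 = 8 = |G|. Linear characters come from the abelianisation; the 2-dimensional irreps have character r^k -> 2*cos(2*pi*j*k/4), reflections -> 0.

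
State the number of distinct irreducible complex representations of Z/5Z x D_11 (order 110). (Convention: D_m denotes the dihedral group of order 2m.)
35

Proof sketch: The number of irreducible complex representations of a finite group equals its number of conjugacy classes. For a direct product, #classes(G x H) = #classes(G) * #classes(H). Z/5Z has 5 classes (abelian), D_11 has 7 classes, so 5 * 7 = 35, so Z/5Z x D_11 (order 110) has exactly 35 irreducible complex representations.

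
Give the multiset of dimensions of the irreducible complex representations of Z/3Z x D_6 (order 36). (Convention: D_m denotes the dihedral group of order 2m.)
Dimensions: 1, 1, 1, 1, 1, 1, 1, 1, 1, 1, 1, 1, 2, 2, 2, 2, 2, 2

Reasoning: There are 18 irreducibles (= number of conjugacy classes). Their dimensions d_i satisfy sum d_i^2 = |G| = 36: 1 + 1 + 1 + 1 + 1 + 1 + 1 + 1 + 1 + 1 + 1 + 1 + 4 + 4 + 4 + 4 + 4 + 4 = 36. (For the product with Z/3Z: each of the 3 1-dim characters of Z/3Z tensors with each irrep of D_6, giving 3 copies of each D_6-dimension.)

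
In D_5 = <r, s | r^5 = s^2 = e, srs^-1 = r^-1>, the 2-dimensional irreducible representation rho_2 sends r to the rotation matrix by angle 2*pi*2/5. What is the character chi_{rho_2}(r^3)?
chi_{rho_2}(r^3) = 2*cos(2*pi*2*3/5) = -1/2 + sqrt(5)/2

Derivation: rho_2(r^3) is rotation by angle 2*pi*2*3/5, whose trace is 2*cos(2*pi*2*3/5) = -1/2 + sqrt(5)/2.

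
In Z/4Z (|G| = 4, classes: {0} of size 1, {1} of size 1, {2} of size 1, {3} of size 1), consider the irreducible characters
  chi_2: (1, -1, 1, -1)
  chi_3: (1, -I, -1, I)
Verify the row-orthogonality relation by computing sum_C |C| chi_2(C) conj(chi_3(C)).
Sum = 0; so <chi_2, chi_3> = 0 (distinct irreducibles are orthogonal).

Derivation: Compute term by term over conjugacy classes (|C| * chi_2(C) * conj(chi_3(C))):
  1*(1)*conj(1) + 1*(-1)*conj(-I) + 1*(1)*conj(-1) + 1*(-1)*conj(I)
  = (1) + (-I) + (-1) + (I)
  = 0.
(Exp terms are combined using exp(i*s)*conj(exp(i*t)) = exp(i*(s-t)), and sums of them are collapsed using the identity that for every m > 1 the m distinct m-th roots of unity sum to 0, e.g. 1 + exp(2*I*pi/3) + exp(-2*I*pi/3) = 0.)
Dividing by |G| = 4 gives 0/4 = 0, matching the row-orthogonality relation <chi_2, chi_3> = [chi_2 = chi_3].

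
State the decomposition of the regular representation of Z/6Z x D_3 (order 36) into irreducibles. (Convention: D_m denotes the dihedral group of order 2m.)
Each irreducible V_i of dimension d_i appears with multiplicity d_i, i.e. rho_reg = (direct sum over all irreducibles V_i) d_i V_i. The irreducible dimensions for Z/6Z x D_3 are 1, 1, 1, 1, 1, 1, 1, 1, 1, 1, 1, 1, 2, 2, 2, 2, 2, 2: 12 irreducibles of dimension 1, each with multiplicity 1; 6 irreducibles of dimension 2, each with multiplicity 2. Total dimension 12*1*1 + 6*2*2 = 36 = |G|.

General theorem: in the regular representation of a finite group G, each irreducible appears with multiplicity equal to its dimension. Check: dim(rho_reg) = sum d_i^2 = 1 + 1 + 1 + 1 + 1 + 1 + 1 + 1 + 1 + 1 + 1 + 1 + 4 + 4 + 4 + 4 + 4 + 4 = 36 = |G|.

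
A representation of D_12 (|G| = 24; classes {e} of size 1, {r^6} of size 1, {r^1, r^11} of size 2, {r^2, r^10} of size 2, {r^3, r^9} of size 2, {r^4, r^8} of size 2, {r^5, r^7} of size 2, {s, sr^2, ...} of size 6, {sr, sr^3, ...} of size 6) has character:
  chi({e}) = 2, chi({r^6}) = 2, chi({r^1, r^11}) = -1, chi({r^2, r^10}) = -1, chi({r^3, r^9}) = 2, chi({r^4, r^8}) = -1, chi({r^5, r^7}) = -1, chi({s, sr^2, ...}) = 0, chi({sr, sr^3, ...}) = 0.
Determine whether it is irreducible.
Irreducible: <chi, chi> = 1.

Derivation: <chi, chi> = (1/|G|) sum_C |C| * |chi(C)|^2 = (1/24)[1*|2|^2 + 1*|2|^2 + 2*|-1|^2 + 2*|-1|^2 + 2*|2|^2 + 2*|-1|^2 + 2*|-1|^2 + 6*|0|^2 + 6*|0|^2]
  = (1/24)[(4) + (4) + (2) + (2) + (8) + (2) + (2) + (0) + (0)] = 24/24 = 1.
A character is irreducible iff <chi, chi> = 1, so this representation is irreducible.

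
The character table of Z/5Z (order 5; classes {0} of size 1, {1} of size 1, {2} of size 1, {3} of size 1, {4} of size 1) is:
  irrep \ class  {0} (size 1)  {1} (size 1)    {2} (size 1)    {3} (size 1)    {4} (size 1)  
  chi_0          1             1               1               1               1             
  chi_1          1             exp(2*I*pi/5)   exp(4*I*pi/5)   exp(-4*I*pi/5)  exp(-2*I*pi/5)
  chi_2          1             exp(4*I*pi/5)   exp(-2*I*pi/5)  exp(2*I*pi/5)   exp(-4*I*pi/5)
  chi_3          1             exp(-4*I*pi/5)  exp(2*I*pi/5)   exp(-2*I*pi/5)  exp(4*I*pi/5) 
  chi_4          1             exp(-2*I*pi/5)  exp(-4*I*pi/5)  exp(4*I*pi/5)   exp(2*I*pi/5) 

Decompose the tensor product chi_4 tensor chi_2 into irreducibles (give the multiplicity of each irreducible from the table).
chi_4 tensor chi_2 = chi_1 (all other irreducibles have multiplicity 0).

The character of a tensor product is the pointwise product (chi_4 * chi_2)(C) = chi_4(C) * chi_2(C):
  {0}: (1)*(1), {1}: (exp(-2*I*pi/5))*(exp(4*I*pi/5)), {2}: (exp(-4*I*pi/5))*(exp(-2*I*pi/5)), {3}: (exp(4*I*pi/5))*(exp(2*I*pi/5)), {4}: (exp(2*I*pi/5))*(exp(-4*I*pi/5))
so (chi_4 * chi_2) takes values
  {0} -> 1, {1} -> exp(2*I*pi/5), {2} -> exp(4*I*pi/5), {3} -> exp(-4*I*pi/5), {4} -> exp(-2*I*pi/5).
Now take the inner product of this character with each irreducible chi from the table, <chi_4*chi_2, chi> = (1/5) sum_C |C| (chi_4*chi_2)(C) conj(chi(C)):
  <chi_4*chi_2, chi_0> = (1/5)[1*(1)*conj(1) + 1*(exp(2*I*pi/5))*conj(1) + 1*(exp(4*I*pi/5))*conj(1) + 1*(exp(-4*I*pi/5))*conj(1) + 1*(exp(-2*I*pi/5))*conj(1)]
      = (1/5)[(1) + (exp(2*I*pi/5)) + (exp(4*I*pi/5)) + (exp(-4*I*pi/5)) + (exp(-2*I*pi/5))] = 0/5 = 0
  <chi_4*chi_2, chi_1> = (1/5)[1*(1)*conj(1) + 1*(exp(2*I*pi/5))*conj(exp(2*I*pi/5)) + 1*(exp(4*I*pi/5))*conj(exp(4*I*pi/5)) + 1*(exp(-4*I*pi/5))*conj(exp(-4*I*pi/5)) + 1*(exp(-2*I*pi/5))*conj(exp(-2*I*pi/5))]
      = (1/5)[(1) + (1) + (1) + (1) + (1)] = 5/5 = 1
  <chi_4*chi_2, chi_2> = (1/5)[1*(1)*conj(1) + 1*(exp(2*I*pi/5))*conj(exp(4*I*pi/5)) + 1*(exp(4*I*pi/5))*conj(exp(-2*I*pi/5)) + 1*(exp(-4*I*pi/5))*conj(exp(2*I*pi/5)) + 1*(exp(-2*I*pi/5))*conj(exp(-4*I*pi/5))]
      = (1/5)[(1) + (exp(-2*I*pi/5)) + (exp(-4*I*pi/5)) + (exp(4*I*pi/5)) + (exp(2*I*pi/5))] = 0/5 = 0
  <chi_4*chi_2, chi_3> = (1/5)[1*(1)*conj(1) + 1*(exp(2*I*pi/5))*conj(exp(-4*I*pi/5)) + 1*(exp(4*I*pi/5))*conj(exp(2*I*pi/5)) + 1*(exp(-4*I*pi/5))*conj(exp(-2*I*pi/5)) + 1*(exp(-2*I*pi/5))*conj(exp(4*I*pi/5))]
      = (1/5)[(1) + (exp(-4*I*pi/5)) + (exp(2*I*pi/5)) + (exp(-2*I*pi/5)) + (exp(4*I*pi/5))] = 0/5 = 0
  <chi_4*chi_2, chi_4> = (1/5)[1*(1)*conj(1) + 1*(exp(2*I*pi/5))*conj(exp(-2*I*pi/5)) + 1*(exp(4*I*pi/5))*conj(exp(-4*I*pi/5)) + 1*(exp(-4*I*pi/5))*conj(exp(4*I*pi/5)) + 1*(exp(-2*I*pi/5))*conj(exp(2*I*pi/5))]
      = (1/5)[(1) + (exp(4*I*pi/5)) + (exp(-2*I*pi/5)) + (exp(2*I*pi/5)) + (exp(-4*I*pi/5))] = 0/5 = 0
(Exp terms are combined using exp(i*s)*conj(exp(i*t)) = exp(i*(s-t)), and sums of them are collapsed using the identity that for every m > 1 the m distinct m-th roots of unity sum to 0, e.g. 1 + exp(2*I*pi/3) + exp(-2*I*pi/3) = 0.)
Hence the multiplicities are chi_1: 1. Dimension check: dim(chi_4)*dim(chi_2) = 1*1 = 1 and sum (mult * dim) = 1*1 = 1.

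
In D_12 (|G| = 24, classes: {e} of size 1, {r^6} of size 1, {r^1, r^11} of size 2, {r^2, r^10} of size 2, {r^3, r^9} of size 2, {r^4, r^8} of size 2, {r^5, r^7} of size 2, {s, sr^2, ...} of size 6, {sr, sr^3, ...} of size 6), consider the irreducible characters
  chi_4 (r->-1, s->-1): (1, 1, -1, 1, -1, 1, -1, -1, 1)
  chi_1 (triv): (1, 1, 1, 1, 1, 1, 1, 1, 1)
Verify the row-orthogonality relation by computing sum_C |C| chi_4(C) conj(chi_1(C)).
Sum = 0; so <chi_4, chi_1> = 0 (distinct irreducibles are orthogonal).

Why: Compute term by term over conjugacy classes (|C| * chi_4(C) * conj(chi_1(C))):
  1*(1)*conj(1) + 1*(1)*conj(1) + 2*(-1)*conj(1) + 2*(1)*conj(1) + 2*(-1)*conj(1) + 2*(1)*conj(1) + 2*(-1)*conj(1) + 6*(-1)*conj(1) + 6*(1)*conj(1)
  = (1) + (1) + (-2) + (2) + (-2) + (2) + (-2) + (-6) + (6)
  = 0.
Dividing by |G| = 24 gives 0/24 = 0, matching the row-orthogonality relation <chi_4, chi_1> = [chi_4 = chi_1].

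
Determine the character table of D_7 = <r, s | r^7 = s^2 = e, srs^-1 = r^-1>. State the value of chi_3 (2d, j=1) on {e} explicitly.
Conjugacy classes: {e} of size 1, {r^1, r^6} of size 2, {r^2, r^5} of size 2, {r^3, r^4} of size 2, {s, sr, ..., sr^6} of size 7.
Character table:
  irrep \ class              {e} (size 1)  {r^1, r^6} (size 2)  {r^2, r^5} (size 2)  {r^3, r^4} (size 2)  {s, sr, ..., sr^6} (size 7)
  chi_1 (triv)               1             1                    1                    1                    1                          
  chi_2 (sign: r->1, s->-1)  1             1                    1                    1                    -1                         
  chi_3 (2d, j=1)            2             2*cos(2*pi/7)        -2*cos(3*pi/7)       -2*cos(pi/7)         0                          
  chi_4 (2d, j=2)            2             -2*cos(3*pi/7)       -2*cos(pi/7)         2*cos(2*pi/7)        0                          
  chi_5 (2d, j=3)            2             -2*cos(pi/7)         2*cos(2*pi/7)        -2*cos(3*pi/7)       0                          

Spot check: chi_3 (2d, j=1) on {e} = 2.

Working: D_7 has order 2*7 = 14 with 5 conjugacy classes, hence 5 irreducibles. Sum of squared dims 1 + 1 + 4 + 4 + 4 = 14 = |G|. Linear characters come from the abelianisation; the 2-dimensional irreps have character r^k -> 2*cos(2*pi*j*k/7), reflections -> 0.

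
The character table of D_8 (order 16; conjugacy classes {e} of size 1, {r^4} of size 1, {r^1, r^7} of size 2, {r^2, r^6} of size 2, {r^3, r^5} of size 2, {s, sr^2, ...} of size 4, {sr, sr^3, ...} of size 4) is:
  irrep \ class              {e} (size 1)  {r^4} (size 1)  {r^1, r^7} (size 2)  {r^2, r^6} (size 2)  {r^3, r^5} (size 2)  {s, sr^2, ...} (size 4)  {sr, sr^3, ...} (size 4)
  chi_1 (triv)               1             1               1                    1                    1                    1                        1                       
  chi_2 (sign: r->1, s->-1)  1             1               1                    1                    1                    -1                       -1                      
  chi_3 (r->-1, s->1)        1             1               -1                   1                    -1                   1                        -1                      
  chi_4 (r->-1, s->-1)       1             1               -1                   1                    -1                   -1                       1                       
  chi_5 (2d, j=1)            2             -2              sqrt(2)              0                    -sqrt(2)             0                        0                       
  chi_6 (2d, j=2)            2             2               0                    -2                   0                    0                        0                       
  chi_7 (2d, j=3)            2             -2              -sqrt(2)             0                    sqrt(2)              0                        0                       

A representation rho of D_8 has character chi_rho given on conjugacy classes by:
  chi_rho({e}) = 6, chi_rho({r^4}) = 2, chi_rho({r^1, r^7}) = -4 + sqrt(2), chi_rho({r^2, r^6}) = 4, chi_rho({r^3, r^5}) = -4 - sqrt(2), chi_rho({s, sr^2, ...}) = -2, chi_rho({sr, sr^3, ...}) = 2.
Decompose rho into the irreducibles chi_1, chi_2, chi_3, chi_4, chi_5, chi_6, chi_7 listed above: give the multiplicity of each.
Multiplicities: chi_1: 0, chi_2: 0, chi_3: 1, chi_4: 3, chi_5: 1, chi_6: 0, chi_7: 0.

Proof sketch: Use <chi_rho, chi> = (1/|G|) sum_C |C| * chi_rho(C) * conj(chi(C)) with |G| = 16 for each irreducible chi in the table:
  <chi_rho, chi_1> = (1/16)[1*(6)*conj(1) + 1*(2)*conj(1) + 2*(-4 + sqrt(2))*conj(1) + 2*(4)*conj(1) + 2*(-4 - sqrt(2))*conj(1) + 4*(-2)*conj(1) + 4*(2)*conj(1)]
      = (1/16)[(6) + (2) + (-8 + 2*sqrt(2)) + (8) + (-8 - 2*sqrt(2)) + (-8) + (8)] = 0/16 = 0
  <chi_rho, chi_2> = (1/16)[1*(6)*conj(1) + 1*(2)*conj(1) + 2*(-4 + sqrt(2))*conj(1) + 2*(4)*conj(1) + 2*(-4 - sqrt(2))*conj(1) + 4*(-2)*conj(-1) + 4*(2)*conj(-1)]
      = (1/16)[(6) + (2) + (-8 + 2*sqrt(2)) + (8) + (-8 - 2*sqrt(2)) + (8) + (-8)] = 0/16 = 0
  <chi_rho, chi_3> = (1/16)[1*(6)*conj(1) + 1*(2)*conj(1) + 2*(-4 + sqrt(2))*conj(-1) + 2*(4)*conj(1) + 2*(-4 - sqrt(2))*conj(-1) + 4*(-2)*conj(1) + 4*(2)*conj(-1)]
      = (1/16)[(6) + (2) + (8 - 2*sqrt(2)) + (8) + (2*sqrt(2) + 8) + (-8) + (-8)] = 16/16 = 1
  <chi_rho, chi_4> = (1/16)[1*(6)*conj(1) + 1*(2)*conj(1) + 2*(-4 + sqrt(2))*conj(-1) + 2*(4)*conj(1) + 2*(-4 - sqrt(2))*conj(-1) + 4*(-2)*conj(-1) + 4*(2)*conj(1)]
      = (1/16)[(6) + (2) + (8 - 2*sqrt(2)) + (8) + (2*sqrt(2) + 8) + (8) + (8)] = 48/16 = 3
  <chi_rho, chi_5> = (1/16)[1*(6)*conj(2) + 1*(2)*conj(-2) + 2*(-4 + sqrt(2))*conj(sqrt(2)) + 2*(4)*conj(0) + 2*(-4 - sqrt(2))*conj(-sqrt(2)) + 4*(-2)*conj(0) + 4*(2)*conj(0)]
      = (1/16)[(12) + (-4) + (4 - 8*sqrt(2)) + (0) + (4 + 8*sqrt(2)) + (0) + (0)] = 16/16 = 1
  <chi_rho, chi_6> = (1/16)[1*(6)*conj(2) + 1*(2)*conj(2) + 2*(-4 + sqrt(2))*conj(0) + 2*(4)*conj(-2) + 2*(-4 - sqrt(2))*conj(0) + 4*(-2)*conj(0) + 4*(2)*conj(0)]
      = (1/16)[(12) + (4) + (0) + (-16) + (0) + (0) + (0)] = 0/16 = 0
  <chi_rho, chi_7> = (1/16)[1*(6)*conj(2) + 1*(2)*conj(-2) + 2*(-4 + sqrt(2))*conj(-sqrt(2)) + 2*(4)*conj(0) + 2*(-4 - sqrt(2))*conj(sqrt(2)) + 4*(-2)*conj(0) + 4*(2)*conj(0)]
      = (1/16)[(12) + (-4) + (-4 + 8*sqrt(2)) + (0) + (-8*sqrt(2) - 4) + (0) + (0)] = 0/16 = 0
Dimension check: dim(rho) = sum (mult * dim) = 0*1 + 0*1 + 1*1 + 3*1 + 1*2 + 0*2 + 0*2 = 6 = chi_rho(e) = 6.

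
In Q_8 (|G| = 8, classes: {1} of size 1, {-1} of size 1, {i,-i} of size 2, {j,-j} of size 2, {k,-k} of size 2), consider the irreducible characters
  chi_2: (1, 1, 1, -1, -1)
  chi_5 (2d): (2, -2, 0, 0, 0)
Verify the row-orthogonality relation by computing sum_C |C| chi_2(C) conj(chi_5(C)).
Sum = 0; so <chi_2, chi_5> = 0 (distinct irreducibles are orthogonal).

Compute term by term over conjugacy classes (|C| * chi_2(C) * conj(chi_5(C))):
  1*(1)*conj(2) + 1*(1)*conj(-2) + 2*(1)*conj(0) + 2*(-1)*conj(0) + 2*(-1)*conj(0)
  = (2) + (-2) + (0) + (0) + (0)
  = 0.
Dividing by |G| = 8 gives 0/8 = 0, matching the row-orthogonality relation <chi_2, chi_5> = [chi_2 = chi_5].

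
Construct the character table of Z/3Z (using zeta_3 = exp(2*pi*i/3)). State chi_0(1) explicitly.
Character table of Z/3Z (irreps indexed chi_0,...,chi_2 with chi_k(m) = zeta_3^(k*m), zeta_3 = exp(2*pi*i/3)):
  irrep \ class  {0} (size 1)  {1} (size 1)    {2} (size 1)  
  chi_0          1             1               1             
  chi_1          1             exp(2*I*pi/3)   exp(-2*I*pi/3)
  chi_2          1             exp(-2*I*pi/3)  exp(2*I*pi/3) 

Spot check: chi_0(1) = zeta_3^(0*1) = zeta_3^0 = 1.

Z/3Z is abelian, so all 3 irreducible complex representations are 1-dimensional. They are given by chi_k(m) = zeta_3^(k*m) for k = 0,...,2. Row orthogonality: sum_m chi_k(m) conj(chi_l(m)) = 3 * [k = l].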